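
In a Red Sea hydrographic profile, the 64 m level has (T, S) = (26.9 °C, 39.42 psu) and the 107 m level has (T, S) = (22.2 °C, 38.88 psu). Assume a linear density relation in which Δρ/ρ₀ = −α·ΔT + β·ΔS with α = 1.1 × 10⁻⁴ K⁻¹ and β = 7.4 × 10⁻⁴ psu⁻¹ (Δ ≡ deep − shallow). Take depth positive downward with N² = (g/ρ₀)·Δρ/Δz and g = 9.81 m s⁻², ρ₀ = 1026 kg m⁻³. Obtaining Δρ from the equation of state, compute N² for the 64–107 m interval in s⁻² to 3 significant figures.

ΔT = -4.7 K, ΔS = -0.54 psu (deep − shallow).
Δρ/ρ₀ = −αΔT + βΔS = 5.17 × 10⁻⁴ − 3.996 × 10⁻⁴ = 1.174 × 10⁻⁴, so Δρ ≈ 0.1205 kg m⁻³.
N² = (g/ρ₀)·Δρ/Δz = g·(Δρ/ρ₀)/Δz = 9.81 × 1.174 × 10⁻⁴ / 43 = 2.6784 × 10⁻⁵ s⁻² ≈ 2.68 × 10⁻⁵ s⁻².

2.68 × 10⁻⁵ s⁻²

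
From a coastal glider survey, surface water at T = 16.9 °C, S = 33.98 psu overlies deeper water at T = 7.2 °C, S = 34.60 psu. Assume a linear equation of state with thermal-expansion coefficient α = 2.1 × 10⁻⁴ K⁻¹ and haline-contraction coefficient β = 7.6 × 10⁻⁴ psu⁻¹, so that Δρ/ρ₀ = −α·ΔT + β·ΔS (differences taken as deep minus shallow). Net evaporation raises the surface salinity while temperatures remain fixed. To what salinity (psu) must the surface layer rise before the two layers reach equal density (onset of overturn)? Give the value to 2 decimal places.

37.28 psu

Neutral buoyancy requires −α(T_deep − T_surf) + β(S_deep − S_surf′) = 0.
S_surf′ = S_deep − (α/β)·ΔT = 34.60 − (2.1 × 10⁻⁴/7.6 × 10⁻⁴)·(-9.7) = 37.2803 psu.
Increase required: 37.2803 − 33.98 = 3.3003 psu.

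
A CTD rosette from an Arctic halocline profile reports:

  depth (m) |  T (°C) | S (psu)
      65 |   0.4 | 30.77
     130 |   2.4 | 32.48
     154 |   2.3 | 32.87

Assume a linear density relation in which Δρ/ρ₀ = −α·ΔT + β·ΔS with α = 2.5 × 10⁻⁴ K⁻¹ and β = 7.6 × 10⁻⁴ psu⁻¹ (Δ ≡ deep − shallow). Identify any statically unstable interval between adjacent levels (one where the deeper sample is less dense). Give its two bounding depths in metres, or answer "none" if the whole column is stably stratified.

Evaluate Δρ/ρ₀ = −αΔT + βΔS across each adjacent pair:
  65–130 m: −αΔT+βΔS = −(2.5 × 10⁻⁴)(+2.0)+(7.6 × 10⁻⁴)(+1.71) = 8.0 × 10⁻⁴ → stable
  130–154 m: −αΔT+βΔS = −(2.5 × 10⁻⁴)(-0.1)+(7.6 × 10⁻⁴)(+0.39) = 3.2 × 10⁻⁴ → stable
Every interval has Δρ > 0: the column is stably stratified throughout.

none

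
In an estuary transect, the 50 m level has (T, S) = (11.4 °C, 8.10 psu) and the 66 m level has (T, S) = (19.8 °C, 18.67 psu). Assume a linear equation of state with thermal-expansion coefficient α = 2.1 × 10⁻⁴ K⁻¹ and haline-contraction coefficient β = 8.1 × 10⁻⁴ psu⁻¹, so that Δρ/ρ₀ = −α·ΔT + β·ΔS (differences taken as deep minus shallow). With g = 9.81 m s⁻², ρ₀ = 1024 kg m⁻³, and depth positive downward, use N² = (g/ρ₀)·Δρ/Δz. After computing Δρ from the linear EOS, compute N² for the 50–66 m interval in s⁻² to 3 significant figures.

ΔT = +8.4 K, ΔS = +10.57 psu (deep − shallow).
Δρ/ρ₀ = −αΔT + βΔS = -1.764 × 10⁻³ + 8.5617 × 10⁻³ = 6.7977 × 10⁻³, so Δρ ≈ 6.961 kg m⁻³.
N² = (g/ρ₀)·Δρ/Δz = g·(Δρ/ρ₀)/Δz = 9.81 × 6.7977 × 10⁻³ / 16 = 4.1678 × 10⁻³ s⁻² ≈ 4.17 × 10⁻³ s⁻².

4.17 × 10⁻³ s⁻²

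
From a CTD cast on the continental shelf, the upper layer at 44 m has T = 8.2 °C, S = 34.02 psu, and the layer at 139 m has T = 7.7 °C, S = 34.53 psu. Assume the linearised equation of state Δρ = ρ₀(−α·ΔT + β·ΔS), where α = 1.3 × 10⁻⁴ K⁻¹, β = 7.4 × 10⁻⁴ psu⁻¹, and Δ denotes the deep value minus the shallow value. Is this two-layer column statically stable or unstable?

ΔT = 7.7 − 8.2 = -0.5 K and ΔS = 34.53 − 34.02 = +0.51 psu (deep − shallow).
−αΔT = 6.50 × 10⁻⁵; βΔS = 3.774 × 10⁻⁴; sum Δρ/ρ₀ = 4.424 × 10⁻⁴.
Δρ/ρ₀ > 0, so Δρ > 0: deeper water is denser → statically stable.

stable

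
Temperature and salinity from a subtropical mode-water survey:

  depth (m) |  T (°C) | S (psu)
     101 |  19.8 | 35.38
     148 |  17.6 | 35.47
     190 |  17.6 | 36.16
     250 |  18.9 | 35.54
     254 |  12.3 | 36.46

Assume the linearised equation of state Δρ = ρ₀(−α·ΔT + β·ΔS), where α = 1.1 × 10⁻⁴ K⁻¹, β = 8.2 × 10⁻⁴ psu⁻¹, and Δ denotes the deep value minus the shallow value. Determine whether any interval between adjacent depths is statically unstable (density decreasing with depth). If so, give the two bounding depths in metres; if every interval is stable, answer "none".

Evaluate Δρ/ρ₀ = −αΔT + βΔS across each adjacent pair:
  101–148 m: −αΔT+βΔS = −(1.1 × 10⁻⁴)(-2.2)+(8.2 × 10⁻⁴)(+0.09) = 3.2 × 10⁻⁴ → stable
  148–190 m: −αΔT+βΔS = −(1.1 × 10⁻⁴)(+0.0)+(8.2 × 10⁻⁴)(+0.69) = 5.7 × 10⁻⁴ → stable
  190–250 m: −αΔT+βΔS = −(1.1 × 10⁻⁴)(+1.3)+(8.2 × 10⁻⁴)(-0.62) = -6.5 × 10⁻⁴ → UNSTABLE
  250–254 m: −αΔT+βΔS = −(1.1 × 10⁻⁴)(-6.6)+(8.2 × 10⁻⁴)(+0.92) = 1.5 × 10⁻³ → stable
The 190–250 m interval has Δρ < 0: lighter water underlies denser water.

190–250 m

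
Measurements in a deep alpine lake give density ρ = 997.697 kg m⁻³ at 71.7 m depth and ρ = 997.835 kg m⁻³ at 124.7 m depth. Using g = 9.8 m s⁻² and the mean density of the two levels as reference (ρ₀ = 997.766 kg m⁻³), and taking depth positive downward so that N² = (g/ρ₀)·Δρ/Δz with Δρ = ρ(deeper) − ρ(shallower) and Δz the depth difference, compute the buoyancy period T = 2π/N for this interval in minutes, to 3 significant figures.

20.7 min

Δρ = 997.835 − 997.697 = 0.138 kg m⁻³ over Δz = 124.7 − 71.7 = 53 m.
N² = (9.8/997.766) × (0.138/53) = 2.5574 × 10⁻⁵ s⁻².
N = √(2.5574 × 10⁻⁵) = 5.0571 × 10⁻³ rad s⁻¹, so T = 2π/N = 1.2424 × 10³ s = 20.707 min ≈ 20.7 min.
A positive N² confirms static stability across the interval.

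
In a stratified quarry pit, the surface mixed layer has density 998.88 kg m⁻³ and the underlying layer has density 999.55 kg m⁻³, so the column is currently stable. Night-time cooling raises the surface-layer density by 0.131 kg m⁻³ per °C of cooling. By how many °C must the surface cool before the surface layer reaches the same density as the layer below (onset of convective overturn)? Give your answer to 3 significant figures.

Density deficit of the surface layer: 999.55 − 998.88 = 0.67 kg m⁻³.
Required change = 0.67 / 0.131 = 5.11 °C.

5.11 °C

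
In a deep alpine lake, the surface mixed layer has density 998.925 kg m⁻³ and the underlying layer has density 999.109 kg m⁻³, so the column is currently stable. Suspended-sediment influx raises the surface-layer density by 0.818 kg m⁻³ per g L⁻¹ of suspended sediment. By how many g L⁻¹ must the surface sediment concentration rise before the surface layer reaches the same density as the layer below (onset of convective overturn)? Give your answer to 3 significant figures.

0.225 g L⁻¹

Density deficit of the surface layer: 999.109 − 998.925 = 0.184 kg m⁻³.
Required change = 0.184 / 0.818 = 0.225 g L⁻¹.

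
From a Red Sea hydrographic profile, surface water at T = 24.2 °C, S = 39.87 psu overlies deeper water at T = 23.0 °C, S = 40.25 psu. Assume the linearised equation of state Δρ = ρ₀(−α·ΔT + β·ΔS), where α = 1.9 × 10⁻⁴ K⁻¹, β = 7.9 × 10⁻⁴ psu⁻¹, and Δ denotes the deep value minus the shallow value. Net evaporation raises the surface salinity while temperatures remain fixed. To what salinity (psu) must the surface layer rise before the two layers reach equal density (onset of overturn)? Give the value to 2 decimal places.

40.54 psu

Neutral buoyancy requires −α(T_deep − T_surf) + β(S_deep − S_surf′) = 0.
S_surf′ = S_deep − (α/β)·ΔT = 40.25 − (1.9 × 10⁻⁴/7.9 × 10⁻⁴)·(-1.2) = 40.5386 psu.
Increase required: 40.5386 − 39.87 = 0.6686 psu.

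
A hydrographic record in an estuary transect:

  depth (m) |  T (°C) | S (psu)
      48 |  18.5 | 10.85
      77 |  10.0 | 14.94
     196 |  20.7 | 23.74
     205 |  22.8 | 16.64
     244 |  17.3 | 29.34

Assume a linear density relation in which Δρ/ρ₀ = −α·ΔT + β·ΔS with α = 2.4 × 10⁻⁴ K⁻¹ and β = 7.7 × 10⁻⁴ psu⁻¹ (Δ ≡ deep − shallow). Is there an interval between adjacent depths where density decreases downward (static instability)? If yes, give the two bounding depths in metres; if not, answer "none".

Evaluate Δρ/ρ₀ = −αΔT + βΔS across each adjacent pair:
  48–77 m: −αΔT+βΔS = −(2.4 × 10⁻⁴)(-8.5)+(7.7 × 10⁻⁴)(+4.09) = 5.2 × 10⁻³ → stable
  77–196 m: −αΔT+βΔS = −(2.4 × 10⁻⁴)(+10.7)+(7.7 × 10⁻⁴)(+8.80) = 4.2 × 10⁻³ → stable
  196–205 m: −αΔT+βΔS = −(2.4 × 10⁻⁴)(+2.1)+(7.7 × 10⁻⁴)(-7.10) = -6.0 × 10⁻³ → UNSTABLE
  205–244 m: −αΔT+βΔS = −(2.4 × 10⁻⁴)(-5.5)+(7.7 × 10⁻⁴)(+12.70) = 0.011 → stable
The 196–205 m interval has Δρ < 0: lighter water underlies denser water.

196–205 m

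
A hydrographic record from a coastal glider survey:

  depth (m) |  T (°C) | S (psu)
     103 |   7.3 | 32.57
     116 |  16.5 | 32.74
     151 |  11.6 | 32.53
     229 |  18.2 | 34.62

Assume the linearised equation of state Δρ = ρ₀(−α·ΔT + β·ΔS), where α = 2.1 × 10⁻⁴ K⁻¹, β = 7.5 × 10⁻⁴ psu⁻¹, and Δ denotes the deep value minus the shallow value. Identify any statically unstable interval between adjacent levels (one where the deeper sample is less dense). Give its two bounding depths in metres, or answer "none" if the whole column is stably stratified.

Evaluate Δρ/ρ₀ = −αΔT + βΔS across each adjacent pair:
  103–116 m: −αΔT+βΔS = −(2.1 × 10⁻⁴)(+9.2)+(7.5 × 10⁻⁴)(+0.17) = -1.8 × 10⁻³ → UNSTABLE
  116–151 m: −αΔT+βΔS = −(2.1 × 10⁻⁴)(-4.9)+(7.5 × 10⁻⁴)(-0.21) = 8.7 × 10⁻⁴ → stable
  151–229 m: −αΔT+βΔS = −(2.1 × 10⁻⁴)(+6.6)+(7.5 × 10⁻⁴)(+2.09) = 1.8 × 10⁻⁴ → stable
The 103–116 m interval has Δρ < 0: lighter water underlies denser water.

103–116 m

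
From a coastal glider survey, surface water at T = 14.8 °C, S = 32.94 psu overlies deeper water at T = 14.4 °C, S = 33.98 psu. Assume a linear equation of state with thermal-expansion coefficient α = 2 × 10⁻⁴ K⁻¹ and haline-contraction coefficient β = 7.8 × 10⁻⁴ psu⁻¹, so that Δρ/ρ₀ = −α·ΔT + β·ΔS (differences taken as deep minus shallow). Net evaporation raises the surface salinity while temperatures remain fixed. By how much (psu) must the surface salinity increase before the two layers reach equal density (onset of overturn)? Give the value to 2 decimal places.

1.14 psu

Neutral buoyancy requires −α(T_deep − T_surf) + β(S_deep − S_surf′) = 0.
S_surf′ = S_deep − (α/β)·ΔT = 33.98 − (2 × 10⁻⁴/7.8 × 10⁻⁴)·(-0.4) = 34.0826 psu.
Increase required: 34.0826 − 32.94 = 1.1426 psu.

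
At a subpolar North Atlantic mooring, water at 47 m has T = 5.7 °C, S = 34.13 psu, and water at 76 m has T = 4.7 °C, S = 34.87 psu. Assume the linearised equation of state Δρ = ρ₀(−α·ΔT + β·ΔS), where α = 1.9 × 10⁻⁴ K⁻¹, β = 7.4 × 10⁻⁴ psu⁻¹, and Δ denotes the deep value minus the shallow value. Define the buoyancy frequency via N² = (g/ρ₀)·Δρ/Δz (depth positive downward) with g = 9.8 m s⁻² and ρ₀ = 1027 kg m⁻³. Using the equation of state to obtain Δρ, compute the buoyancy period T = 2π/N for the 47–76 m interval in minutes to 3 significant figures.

ΔT = -1.0 K, ΔS = +0.74 psu (deep − shallow).
Δρ/ρ₀ = −αΔT + βΔS = 1.90 × 10⁻⁴ + 5.476 × 10⁻⁴ = 7.376 × 10⁻⁴, so Δρ ≈ 0.7575 kg m⁻³.
N² = (g/ρ₀)·Δρ/Δz = g·(Δρ/ρ₀)/Δz = 9.8 × 7.376 × 10⁻⁴ / 29 = 2.4926 × 10⁻⁴ s⁻².
N = √(2.4926 × 10⁻⁴) = 0.015788 rad s⁻¹ → T = 2π/N = 397.97 s = 6.6328 min ≈ 6.63 min.

6.63 min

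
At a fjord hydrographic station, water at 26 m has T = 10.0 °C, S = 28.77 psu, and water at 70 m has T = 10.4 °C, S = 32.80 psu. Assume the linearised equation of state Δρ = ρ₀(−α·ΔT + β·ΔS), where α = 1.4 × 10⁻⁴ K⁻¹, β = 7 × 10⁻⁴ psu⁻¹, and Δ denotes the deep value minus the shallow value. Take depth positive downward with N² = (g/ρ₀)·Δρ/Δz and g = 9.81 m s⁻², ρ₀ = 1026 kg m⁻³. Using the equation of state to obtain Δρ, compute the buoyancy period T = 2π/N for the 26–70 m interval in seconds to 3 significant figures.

ΔT = +0.4 K, ΔS = +4.03 psu (deep − shallow).
Δρ/ρ₀ = −αΔT + βΔS = -5.60 × 10⁻⁵ + 2.821 × 10⁻³ = 2.765 × 10⁻³, so Δρ ≈ 2.837 kg m⁻³.
N² = (g/ρ₀)·Δρ/Δz = g·(Δρ/ρ₀)/Δz = 9.81 × 2.765 × 10⁻³ / 44 = 6.1647 × 10⁻⁴ s⁻².
N = √(6.1647 × 10⁻⁴) = 0.024829 rad s⁻¹ → T = 2π/N = 253.06 s ≈ 253 s.

253 s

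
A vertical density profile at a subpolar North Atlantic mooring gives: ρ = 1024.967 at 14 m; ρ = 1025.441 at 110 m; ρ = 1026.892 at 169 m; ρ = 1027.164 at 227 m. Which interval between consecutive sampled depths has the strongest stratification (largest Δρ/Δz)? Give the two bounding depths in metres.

Compute the density gradient over each adjacent pair:
  14–110 m: Δρ/Δz = 0.474/96 = 4.9 × 10⁻³ kg m⁻⁴
  110–169 m: Δρ/Δz = 1.451/59 = 0.025 kg m⁻⁴
  169–227 m: Δρ/Δz = 0.272/58 = 4.7 × 10⁻³ kg m⁻⁴
The largest gradient is in the 110–169 m interval — the pycnocline.

110–169 m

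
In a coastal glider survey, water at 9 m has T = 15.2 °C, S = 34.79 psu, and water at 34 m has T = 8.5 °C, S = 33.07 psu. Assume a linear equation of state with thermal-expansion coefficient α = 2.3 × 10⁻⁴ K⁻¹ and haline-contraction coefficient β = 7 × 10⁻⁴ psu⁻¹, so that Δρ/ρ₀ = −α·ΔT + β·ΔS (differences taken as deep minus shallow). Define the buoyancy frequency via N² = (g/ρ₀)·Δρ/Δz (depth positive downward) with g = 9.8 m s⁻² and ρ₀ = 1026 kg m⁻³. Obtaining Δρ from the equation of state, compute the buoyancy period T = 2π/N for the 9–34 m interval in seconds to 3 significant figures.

547 s

ΔT = -6.7 K, ΔS = -1.72 psu (deep − shallow).
Δρ/ρ₀ = −αΔT + βΔS = 1.541 × 10⁻³ − 1.204 × 10⁻³ = 3.37 × 10⁻⁴, so Δρ ≈ 0.3458 kg m⁻³.
N² = (g/ρ₀)·Δρ/Δz = g·(Δρ/ρ₀)/Δz = 9.8 × 3.37 × 10⁻⁴ / 25 = 1.3210 × 10⁻⁴ s⁻².
N = √(1.3210 × 10⁻⁴) = 0.011493 rad s⁻¹ → T = 2π/N = 546.70 s ≈ 547 s.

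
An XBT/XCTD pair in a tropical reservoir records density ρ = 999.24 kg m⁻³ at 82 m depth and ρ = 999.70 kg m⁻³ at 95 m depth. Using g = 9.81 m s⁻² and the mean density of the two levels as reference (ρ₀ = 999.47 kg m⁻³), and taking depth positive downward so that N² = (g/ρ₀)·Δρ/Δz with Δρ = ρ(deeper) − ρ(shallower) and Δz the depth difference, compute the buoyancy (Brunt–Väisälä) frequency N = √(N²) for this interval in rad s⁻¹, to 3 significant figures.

0.0186 rad s⁻¹

Δρ = 999.70 − 999.24 = 0.46 kg m⁻³ over Δz = 95 − 82 = 13 m.
N² = (9.81/999.47) × (0.46/13) = 3.4731 × 10⁻⁴ s⁻².
N = √(3.4731 × 10⁻⁴) = 0.018636 rad s⁻¹ ≈ 0.0186 rad s⁻¹.
N² > 0, so the interval is statically stable.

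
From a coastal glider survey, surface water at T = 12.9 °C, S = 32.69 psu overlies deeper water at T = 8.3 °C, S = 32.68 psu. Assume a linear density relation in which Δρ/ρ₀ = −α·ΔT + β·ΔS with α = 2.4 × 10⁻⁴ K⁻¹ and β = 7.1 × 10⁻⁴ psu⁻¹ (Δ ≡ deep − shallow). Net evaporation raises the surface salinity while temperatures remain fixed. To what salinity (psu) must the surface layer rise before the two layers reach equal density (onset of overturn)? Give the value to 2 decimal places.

Neutral buoyancy requires −α(T_deep − T_surf) + β(S_deep − S_surf′) = 0.
S_surf′ = S_deep − (α/β)·ΔT = 32.68 − (2.4 × 10⁻⁴/7.1 × 10⁻⁴)·(-4.6) = 34.2349 psu.
Increase required: 34.2349 − 32.69 = 1.5449 psu.

34.23 psu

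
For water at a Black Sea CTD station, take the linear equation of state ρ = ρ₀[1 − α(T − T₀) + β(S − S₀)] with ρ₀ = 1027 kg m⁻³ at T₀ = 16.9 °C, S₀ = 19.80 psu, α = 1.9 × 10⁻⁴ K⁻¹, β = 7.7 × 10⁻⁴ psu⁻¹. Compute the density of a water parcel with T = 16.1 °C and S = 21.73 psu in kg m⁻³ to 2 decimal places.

T − T₀ = -0.8 K, S − S₀ = +1.93 psu.
Bracket = 1 − α·(-0.8) + β·(+1.93) = 1 + (1.6381 × 10⁻³) = 1.0016381.
ρ = 1027 × 1.0016381 = 1028.68 kg m⁻³.

1028.68 kg m⁻³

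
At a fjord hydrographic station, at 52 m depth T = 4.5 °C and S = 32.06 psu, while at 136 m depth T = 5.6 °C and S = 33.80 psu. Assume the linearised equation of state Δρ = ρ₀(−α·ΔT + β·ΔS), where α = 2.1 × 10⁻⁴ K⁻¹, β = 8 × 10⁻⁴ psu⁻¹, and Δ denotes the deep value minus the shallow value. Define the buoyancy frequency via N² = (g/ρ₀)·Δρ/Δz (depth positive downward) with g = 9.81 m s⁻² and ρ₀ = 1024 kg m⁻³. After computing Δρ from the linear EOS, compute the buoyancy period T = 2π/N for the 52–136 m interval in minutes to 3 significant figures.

8.99 min

ΔT = +1.1 K, ΔS = +1.74 psu (deep − shallow).
Δρ/ρ₀ = −αΔT + βΔS = -2.31 × 10⁻⁴ + 1.392 × 10⁻³ = 1.161 × 10⁻³, so Δρ ≈ 1.189 kg m⁻³.
N² = (g/ρ₀)·Δρ/Δz = g·(Δρ/ρ₀)/Δz = 9.81 × 1.161 × 10⁻³ / 84 = 1.3559 × 10⁻⁴ s⁻².
N = √(1.3559 × 10⁻⁴) = 0.011644 rad s⁻¹ → T = 2π/N = 539.61 s = 8.9935 min ≈ 8.99 min.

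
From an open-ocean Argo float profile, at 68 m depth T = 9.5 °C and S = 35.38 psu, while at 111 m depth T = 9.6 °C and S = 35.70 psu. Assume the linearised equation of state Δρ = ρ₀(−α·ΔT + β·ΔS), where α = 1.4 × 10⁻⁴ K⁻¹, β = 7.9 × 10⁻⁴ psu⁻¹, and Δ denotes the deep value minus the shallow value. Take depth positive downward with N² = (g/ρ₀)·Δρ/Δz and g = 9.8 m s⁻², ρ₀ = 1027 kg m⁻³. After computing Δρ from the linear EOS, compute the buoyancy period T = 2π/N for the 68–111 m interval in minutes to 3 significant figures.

ΔT = +0.1 K, ΔS = +0.32 psu (deep − shallow).
Δρ/ρ₀ = −αΔT + βΔS = -1.40 × 10⁻⁵ + 2.528 × 10⁻⁴ = 2.388 × 10⁻⁴, so Δρ ≈ 0.2452 kg m⁻³.
N² = (g/ρ₀)·Δρ/Δz = g·(Δρ/ρ₀)/Δz = 9.8 × 2.388 × 10⁻⁴ / 43 = 5.4424 × 10⁻⁵ s⁻².
N = √(5.4424 × 10⁻⁵) = 7.3773 × 10⁻³ rad s⁻¹ → T = 2π/N = 851.69 s = 14.195 min ≈ 14.2 min.

14.2 min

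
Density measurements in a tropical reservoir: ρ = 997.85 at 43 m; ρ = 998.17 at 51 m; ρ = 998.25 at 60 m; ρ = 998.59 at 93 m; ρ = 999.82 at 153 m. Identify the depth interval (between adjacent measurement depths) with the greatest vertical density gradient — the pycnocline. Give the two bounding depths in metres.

43–51 m

Compute the density gradient over each adjacent pair:
  43–51 m: Δρ/Δz = 0.32/8 = 0.040 kg m⁻⁴
  51–60 m: Δρ/Δz = 0.08/9 = 8.9 × 10⁻³ kg m⁻⁴
  60–93 m: Δρ/Δz = 0.34/33 = 0.010 kg m⁻⁴
  93–153 m: Δρ/Δz = 1.23/60 = 0.021 kg m⁻⁴
The largest gradient is in the 43–51 m interval — the pycnocline.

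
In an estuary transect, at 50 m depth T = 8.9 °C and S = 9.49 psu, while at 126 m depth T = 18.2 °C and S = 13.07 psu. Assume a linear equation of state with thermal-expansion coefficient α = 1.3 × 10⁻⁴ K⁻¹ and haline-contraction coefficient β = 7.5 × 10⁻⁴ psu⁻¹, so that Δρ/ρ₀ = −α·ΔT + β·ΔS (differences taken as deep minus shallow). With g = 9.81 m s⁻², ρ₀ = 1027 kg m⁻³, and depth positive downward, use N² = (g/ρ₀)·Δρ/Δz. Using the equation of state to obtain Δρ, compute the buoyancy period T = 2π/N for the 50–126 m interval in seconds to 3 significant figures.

ΔT = +9.3 K, ΔS = +3.58 psu (deep − shallow).
Δρ/ρ₀ = −αΔT + βΔS = -1.209 × 10⁻³ + 2.685 × 10⁻³ = 1.476 × 10⁻³, so Δρ ≈ 1.516 kg m⁻³.
N² = (g/ρ₀)·Δρ/Δz = g·(Δρ/ρ₀)/Δz = 9.81 × 1.476 × 10⁻³ / 76 = 1.9052 × 10⁻⁴ s⁻².
N = √(1.9052 × 10⁻⁴) = 0.013803 rad s⁻¹ → T = 2π/N = 455.20 s ≈ 455 s.

455 s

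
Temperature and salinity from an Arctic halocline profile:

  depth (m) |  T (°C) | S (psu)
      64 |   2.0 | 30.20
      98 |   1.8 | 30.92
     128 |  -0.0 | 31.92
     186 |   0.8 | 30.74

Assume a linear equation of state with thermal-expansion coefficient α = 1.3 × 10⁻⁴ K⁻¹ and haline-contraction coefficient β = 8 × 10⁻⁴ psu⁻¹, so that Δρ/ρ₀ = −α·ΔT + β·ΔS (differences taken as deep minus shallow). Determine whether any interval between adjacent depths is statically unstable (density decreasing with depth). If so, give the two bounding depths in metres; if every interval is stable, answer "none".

128–186 m

Evaluate Δρ/ρ₀ = −αΔT + βΔS across each adjacent pair:
  64–98 m: −αΔT+βΔS = −(1.3 × 10⁻⁴)(-0.2)+(8 × 10⁻⁴)(+0.72) = 6.0 × 10⁻⁴ → stable
  98–128 m: −αΔT+βΔS = −(1.3 × 10⁻⁴)(-1.8)+(8 × 10⁻⁴)(+1.00) = 1.0 × 10⁻³ → stable
  128–186 m: −αΔT+βΔS = −(1.3 × 10⁻⁴)(+0.8)+(8 × 10⁻⁴)(-1.18) = -1.0 × 10⁻³ → UNSTABLE
The 128–186 m interval has Δρ < 0: lighter water underlies denser water.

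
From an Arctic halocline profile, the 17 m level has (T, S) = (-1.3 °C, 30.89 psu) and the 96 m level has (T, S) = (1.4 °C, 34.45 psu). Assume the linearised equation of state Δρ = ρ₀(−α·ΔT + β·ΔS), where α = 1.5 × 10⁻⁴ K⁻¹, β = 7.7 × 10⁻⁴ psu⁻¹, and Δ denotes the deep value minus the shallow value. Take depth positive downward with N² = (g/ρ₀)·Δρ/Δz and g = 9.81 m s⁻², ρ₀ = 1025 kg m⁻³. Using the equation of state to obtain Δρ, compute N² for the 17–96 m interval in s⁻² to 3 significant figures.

2.90 × 10⁻⁴ s⁻²

ΔT = +2.7 K, ΔS = +3.56 psu (deep − shallow).
Δρ/ρ₀ = −αΔT + βΔS = -4.05 × 10⁻⁴ + 2.7412 × 10⁻³ = 2.3362 × 10⁻³, so Δρ ≈ 2.395 kg m⁻³.
N² = (g/ρ₀)·Δρ/Δz = g·(Δρ/ρ₀)/Δz = 9.81 × 2.3362 × 10⁻³ / 79 = 2.9010 × 10⁻⁴ s⁻² ≈ 2.90 × 10⁻⁴ s⁻².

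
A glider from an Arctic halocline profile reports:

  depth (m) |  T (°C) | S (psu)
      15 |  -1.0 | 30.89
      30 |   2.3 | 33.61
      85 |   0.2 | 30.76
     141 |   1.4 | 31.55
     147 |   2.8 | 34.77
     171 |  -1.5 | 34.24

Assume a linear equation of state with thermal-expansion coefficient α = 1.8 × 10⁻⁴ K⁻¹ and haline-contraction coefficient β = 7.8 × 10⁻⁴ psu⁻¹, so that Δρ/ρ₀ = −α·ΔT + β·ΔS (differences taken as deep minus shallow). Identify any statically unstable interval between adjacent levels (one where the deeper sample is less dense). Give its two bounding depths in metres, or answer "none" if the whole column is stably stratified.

Evaluate Δρ/ρ₀ = −αΔT + βΔS across each adjacent pair:
  15–30 m: −αΔT+βΔS = −(1.8 × 10⁻⁴)(+3.3)+(7.8 × 10⁻⁴)(+2.72) = 1.5 × 10⁻³ → stable
  30–85 m: −αΔT+βΔS = −(1.8 × 10⁻⁴)(-2.1)+(7.8 × 10⁻⁴)(-2.85) = -1.8 × 10⁻³ → UNSTABLE
  85–141 m: −αΔT+βΔS = −(1.8 × 10⁻⁴)(+1.2)+(7.8 × 10⁻⁴)(+0.79) = 4.0 × 10⁻⁴ → stable
  141–147 m: −αΔT+βΔS = −(1.8 × 10⁻⁴)(+1.4)+(7.8 × 10⁻⁴)(+3.22) = 2.3 × 10⁻³ → stable
  147–171 m: −αΔT+βΔS = −(1.8 × 10⁻⁴)(-4.3)+(7.8 × 10⁻⁴)(-0.53) = 3.6 × 10⁻⁴ → stable
The 30–85 m interval has Δρ < 0: lighter water underlies denser water.

30–85 m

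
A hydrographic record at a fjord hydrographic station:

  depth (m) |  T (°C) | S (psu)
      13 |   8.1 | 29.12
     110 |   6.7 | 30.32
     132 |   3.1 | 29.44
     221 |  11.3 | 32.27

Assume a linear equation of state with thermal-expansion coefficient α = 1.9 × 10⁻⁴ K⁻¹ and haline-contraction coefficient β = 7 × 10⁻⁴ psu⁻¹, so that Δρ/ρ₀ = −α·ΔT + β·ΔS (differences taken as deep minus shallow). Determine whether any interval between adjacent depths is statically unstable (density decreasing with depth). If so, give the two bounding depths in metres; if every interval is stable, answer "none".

none

Evaluate Δρ/ρ₀ = −αΔT + βΔS across each adjacent pair:
  13–110 m: −αΔT+βΔS = −(1.9 × 10⁻⁴)(-1.4)+(7 × 10⁻⁴)(+1.20) = 1.1 × 10⁻³ → stable
  110–132 m: −αΔT+βΔS = −(1.9 × 10⁻⁴)(-3.6)+(7 × 10⁻⁴)(-0.88) = 6.8 × 10⁻⁵ → stable
  132–221 m: −αΔT+βΔS = −(1.9 × 10⁻⁴)(+8.2)+(7 × 10⁻⁴)(+2.83) = 4.2 × 10⁻⁴ → stable
Every interval has Δρ > 0: the column is stably stratified throughout.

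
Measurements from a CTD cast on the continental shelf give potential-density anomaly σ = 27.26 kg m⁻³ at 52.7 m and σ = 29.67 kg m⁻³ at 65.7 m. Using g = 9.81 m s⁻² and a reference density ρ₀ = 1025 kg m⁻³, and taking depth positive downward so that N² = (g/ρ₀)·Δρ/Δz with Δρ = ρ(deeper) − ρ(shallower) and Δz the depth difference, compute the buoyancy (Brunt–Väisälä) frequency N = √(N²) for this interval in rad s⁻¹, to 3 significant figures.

Δρ = 1029.67 − 1027.26 = 2.41 kg m⁻³ over Δz = 65.7 − 52.7 = 13 m.
N² = (9.81/1025) × (2.41/13) = 1.7743 × 10⁻³ s⁻².
N = √(1.7743 × 10⁻³) = 0.042122 rad s⁻¹ ≈ 0.0421 rad s⁻¹.

0.0421 rad s⁻¹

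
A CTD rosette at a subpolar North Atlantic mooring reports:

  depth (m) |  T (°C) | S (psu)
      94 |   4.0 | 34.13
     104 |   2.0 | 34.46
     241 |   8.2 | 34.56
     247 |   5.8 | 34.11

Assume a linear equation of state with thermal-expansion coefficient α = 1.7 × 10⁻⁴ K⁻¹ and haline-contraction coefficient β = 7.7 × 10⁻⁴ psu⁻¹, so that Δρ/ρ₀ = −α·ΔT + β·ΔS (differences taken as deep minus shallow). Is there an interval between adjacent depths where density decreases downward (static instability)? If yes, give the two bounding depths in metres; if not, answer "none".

Evaluate Δρ/ρ₀ = −αΔT + βΔS across each adjacent pair:
  94–104 m: −αΔT+βΔS = −(1.7 × 10⁻⁴)(-2.0)+(7.7 × 10⁻⁴)(+0.33) = 5.9 × 10⁻⁴ → stable
  104–241 m: −αΔT+βΔS = −(1.7 × 10⁻⁴)(+6.2)+(7.7 × 10⁻⁴)(+0.10) = -9.8 × 10⁻⁴ → UNSTABLE
  241–247 m: −αΔT+βΔS = −(1.7 × 10⁻⁴)(-2.4)+(7.7 × 10⁻⁴)(-0.45) = 6.2 × 10⁻⁵ → stable
The 104–241 m interval has Δρ < 0: lighter water underlies denser water.

104–241 m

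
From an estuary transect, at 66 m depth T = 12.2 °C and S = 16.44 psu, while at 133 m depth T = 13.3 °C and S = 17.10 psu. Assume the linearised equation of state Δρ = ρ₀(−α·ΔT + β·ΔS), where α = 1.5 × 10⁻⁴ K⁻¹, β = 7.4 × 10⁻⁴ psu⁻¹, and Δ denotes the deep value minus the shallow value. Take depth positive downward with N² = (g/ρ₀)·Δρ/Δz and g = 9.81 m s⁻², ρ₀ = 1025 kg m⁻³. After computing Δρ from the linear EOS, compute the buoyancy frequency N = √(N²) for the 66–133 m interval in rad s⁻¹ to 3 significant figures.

6.88 × 10⁻³ rad s⁻¹

ΔT = +1.1 K, ΔS = +0.66 psu (deep − shallow).
Δρ/ρ₀ = −αΔT + βΔS = -1.65 × 10⁻⁴ + 4.884 × 10⁻⁴ = 3.234 × 10⁻⁴, so Δρ ≈ 0.3315 kg m⁻³.
N² = (g/ρ₀)·Δρ/Δz = g·(Δρ/ρ₀)/Δz = 9.81 × 3.234 × 10⁻⁴ / 67 = 4.7352 × 10⁻⁵ s⁻².
N = √(4.7352 × 10⁻⁵) = 6.8813 × 10⁻³ rad s⁻¹ ≈ 6.88 × 10⁻³ rad s⁻¹.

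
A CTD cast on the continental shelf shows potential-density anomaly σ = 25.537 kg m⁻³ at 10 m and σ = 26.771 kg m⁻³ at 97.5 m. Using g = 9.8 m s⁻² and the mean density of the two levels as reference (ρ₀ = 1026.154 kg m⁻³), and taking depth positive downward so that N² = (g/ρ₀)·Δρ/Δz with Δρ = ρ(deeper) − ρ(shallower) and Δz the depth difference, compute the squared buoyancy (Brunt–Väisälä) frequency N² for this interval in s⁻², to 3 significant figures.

1.35 × 10⁻⁴ s⁻²

Δρ = 1026.771 − 1025.537 = 1.234 kg m⁻³ over Δz = 97.5 − 10 = 87.5 m.
N² = (9.8/1026.154) × (1.234/87.5) = 1.3469 × 10⁻⁴ s⁻² ≈ 1.35 × 10⁻⁴ s⁻².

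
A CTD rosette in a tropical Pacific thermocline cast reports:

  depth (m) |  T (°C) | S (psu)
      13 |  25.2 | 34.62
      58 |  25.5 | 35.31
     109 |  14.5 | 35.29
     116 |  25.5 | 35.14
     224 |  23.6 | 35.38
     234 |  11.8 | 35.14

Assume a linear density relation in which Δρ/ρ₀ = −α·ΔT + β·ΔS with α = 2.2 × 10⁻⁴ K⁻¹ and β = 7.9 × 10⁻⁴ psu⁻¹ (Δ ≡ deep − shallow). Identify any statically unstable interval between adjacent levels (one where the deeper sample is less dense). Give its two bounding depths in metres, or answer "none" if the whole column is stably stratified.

Evaluate Δρ/ρ₀ = −αΔT + βΔS across each adjacent pair:
  13–58 m: −αΔT+βΔS = −(2.2 × 10⁻⁴)(+0.3)+(7.9 × 10⁻⁴)(+0.69) = 4.8 × 10⁻⁴ → stable
  58–109 m: −αΔT+βΔS = −(2.2 × 10⁻⁴)(-11.0)+(7.9 × 10⁻⁴)(-0.02) = 2.4 × 10⁻³ → stable
  109–116 m: −αΔT+βΔS = −(2.2 × 10⁻⁴)(+11.0)+(7.9 × 10⁻⁴)(-0.15) = -2.5 × 10⁻³ → UNSTABLE
  116–224 m: −αΔT+βΔS = −(2.2 × 10⁻⁴)(-1.9)+(7.9 × 10⁻⁴)(+0.24) = 6.1 × 10⁻⁴ → stable
  224–234 m: −αΔT+βΔS = −(2.2 × 10⁻⁴)(-11.8)+(7.9 × 10⁻⁴)(-0.24) = 2.4 × 10⁻³ → stable
The 109–116 m interval has Δρ < 0: lighter water underlies denser water.

109–116 m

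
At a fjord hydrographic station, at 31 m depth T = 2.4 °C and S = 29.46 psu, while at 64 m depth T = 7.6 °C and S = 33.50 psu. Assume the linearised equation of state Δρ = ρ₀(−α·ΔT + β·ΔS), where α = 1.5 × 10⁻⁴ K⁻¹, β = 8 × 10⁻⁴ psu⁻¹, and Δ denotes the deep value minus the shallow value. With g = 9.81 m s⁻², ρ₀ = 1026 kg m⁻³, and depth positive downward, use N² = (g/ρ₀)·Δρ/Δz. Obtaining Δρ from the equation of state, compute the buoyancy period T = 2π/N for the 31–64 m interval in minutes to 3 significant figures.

ΔT = +5.2 K, ΔS = +4.04 psu (deep − shallow).
Δρ/ρ₀ = −αΔT + βΔS = -7.80 × 10⁻⁴ + 3.232 × 10⁻³ = 2.452 × 10⁻³, so Δρ ≈ 2.516 kg m⁻³.
N² = (g/ρ₀)·Δρ/Δz = g·(Δρ/ρ₀)/Δz = 9.81 × 2.452 × 10⁻³ / 33 = 7.2891 × 10⁻⁴ s⁻².
N = √(7.2891 × 10⁻⁴) = 0.026998 rad s⁻¹ → T = 2π/N = 232.73 s = 3.8788 min ≈ 3.88 min.

3.88 min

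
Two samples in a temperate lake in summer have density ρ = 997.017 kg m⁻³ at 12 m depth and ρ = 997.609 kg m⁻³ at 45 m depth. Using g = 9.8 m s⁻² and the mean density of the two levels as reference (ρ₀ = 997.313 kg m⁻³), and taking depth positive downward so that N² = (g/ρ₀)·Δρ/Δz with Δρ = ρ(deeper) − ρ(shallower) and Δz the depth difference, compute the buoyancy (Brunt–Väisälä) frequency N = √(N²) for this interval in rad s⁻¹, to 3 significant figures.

0.0133 rad s⁻¹

Δρ = 997.609 − 997.017 = 0.592 kg m⁻³ over Δz = 45 − 12 = 33 m.
N² = (9.8/997.313) × (0.592/33) = 1.7628 × 10⁻⁴ s⁻².
N = √(1.7628 × 10⁻⁴) = 0.013277 rad s⁻¹ ≈ 0.0133 rad s⁻¹.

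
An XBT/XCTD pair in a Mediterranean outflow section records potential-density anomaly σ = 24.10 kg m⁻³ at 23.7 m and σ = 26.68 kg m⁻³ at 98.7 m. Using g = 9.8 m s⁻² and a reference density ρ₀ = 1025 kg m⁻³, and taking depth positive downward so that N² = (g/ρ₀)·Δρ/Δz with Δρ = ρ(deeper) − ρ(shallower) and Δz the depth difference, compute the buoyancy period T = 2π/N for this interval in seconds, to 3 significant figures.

Δρ = 1026.68 − 1024.10 = 2.58 kg m⁻³ over Δz = 98.7 − 23.7 = 75 m.
N² = (9.8/1025) × (2.58/75) = 3.2890 × 10⁻⁴ s⁻².
N = √(3.2890 × 10⁻⁴) = 0.018136 rad s⁻¹, so T = 2π/N = 346.45 s ≈ 346 s.

346 s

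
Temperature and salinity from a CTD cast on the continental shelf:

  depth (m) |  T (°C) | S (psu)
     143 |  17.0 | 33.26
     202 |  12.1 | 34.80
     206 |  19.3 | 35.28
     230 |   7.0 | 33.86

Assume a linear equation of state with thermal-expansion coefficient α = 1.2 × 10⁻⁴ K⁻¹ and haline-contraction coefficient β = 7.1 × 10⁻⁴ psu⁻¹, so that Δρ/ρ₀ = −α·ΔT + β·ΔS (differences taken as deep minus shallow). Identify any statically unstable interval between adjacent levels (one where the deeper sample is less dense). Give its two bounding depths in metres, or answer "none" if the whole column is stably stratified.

Evaluate Δρ/ρ₀ = −αΔT + βΔS across each adjacent pair:
  143–202 m: −αΔT+βΔS = −(1.2 × 10⁻⁴)(-4.9)+(7.1 × 10⁻⁴)(+1.54) = 1.7 × 10⁻³ → stable
  202–206 m: −αΔT+βΔS = −(1.2 × 10⁻⁴)(+7.2)+(7.1 × 10⁻⁴)(+0.48) = -5.2 × 10⁻⁴ → UNSTABLE
  206–230 m: −αΔT+βΔS = −(1.2 × 10⁻⁴)(-12.3)+(7.1 × 10⁻⁴)(-1.42) = 4.7 × 10⁻⁴ → stable
The 202–206 m interval has Δρ < 0: lighter water underlies denser water.

202–206 m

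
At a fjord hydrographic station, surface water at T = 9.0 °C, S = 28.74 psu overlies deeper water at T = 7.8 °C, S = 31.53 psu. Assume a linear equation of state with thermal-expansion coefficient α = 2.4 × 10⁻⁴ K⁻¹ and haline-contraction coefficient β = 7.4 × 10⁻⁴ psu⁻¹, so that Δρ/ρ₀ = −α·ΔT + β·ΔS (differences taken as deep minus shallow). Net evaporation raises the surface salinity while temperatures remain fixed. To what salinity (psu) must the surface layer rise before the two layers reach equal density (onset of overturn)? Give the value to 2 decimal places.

31.92 psu

Neutral buoyancy requires −α(T_deep − T_surf) + β(S_deep − S_surf′) = 0.
S_surf′ = S_deep − (α/β)·ΔT = 31.53 − (2.4 × 10⁻⁴/7.4 × 10⁻⁴)·(-1.2) = 31.9192 psu.
Increase required: 31.9192 − 28.74 = 3.1792 psu.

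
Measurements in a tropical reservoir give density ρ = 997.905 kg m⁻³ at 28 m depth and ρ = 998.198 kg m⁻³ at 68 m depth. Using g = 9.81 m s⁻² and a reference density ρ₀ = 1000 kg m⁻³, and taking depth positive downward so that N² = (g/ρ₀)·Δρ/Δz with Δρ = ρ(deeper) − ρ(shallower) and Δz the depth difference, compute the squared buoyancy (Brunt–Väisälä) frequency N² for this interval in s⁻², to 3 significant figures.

Δρ = 998.198 − 997.905 = 0.293 kg m⁻³ over Δz = 68 − 28 = 40 m.
N² = (9.81/1000) × (0.293/40) = 7.1858 × 10⁻⁵ s⁻² ≈ 7.19 × 10⁻⁵ s⁻².

7.19 × 10⁻⁵ s⁻²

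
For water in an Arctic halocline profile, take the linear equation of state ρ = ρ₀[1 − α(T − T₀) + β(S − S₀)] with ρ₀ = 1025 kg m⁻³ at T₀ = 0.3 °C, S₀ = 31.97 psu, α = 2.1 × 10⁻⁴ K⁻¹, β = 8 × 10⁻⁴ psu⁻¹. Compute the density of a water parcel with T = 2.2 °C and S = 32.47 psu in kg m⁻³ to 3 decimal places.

T − T₀ = +1.9 K, S − S₀ = +0.50 psu.
Bracket = 1 − α·(+1.9) + β·(+0.50) = 1 + (1.00 × 10⁻⁶) = 1.0000010.
ρ = 1025 × 1.0000010 = 1025.001 kg m⁻³.

1025.001 kg m⁻³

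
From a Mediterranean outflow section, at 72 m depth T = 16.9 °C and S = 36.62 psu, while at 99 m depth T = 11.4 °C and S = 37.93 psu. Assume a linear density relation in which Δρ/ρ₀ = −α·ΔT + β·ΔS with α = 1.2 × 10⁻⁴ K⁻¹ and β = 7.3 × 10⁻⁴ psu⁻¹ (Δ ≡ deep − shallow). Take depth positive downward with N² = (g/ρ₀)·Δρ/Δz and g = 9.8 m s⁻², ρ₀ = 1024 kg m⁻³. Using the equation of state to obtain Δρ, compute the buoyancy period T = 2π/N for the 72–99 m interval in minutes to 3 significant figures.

ΔT = -5.5 K, ΔS = +1.31 psu (deep − shallow).
Δρ/ρ₀ = −αΔT + βΔS = 6.60 × 10⁻⁴ + 9.563 × 10⁻⁴ = 1.6163 × 10⁻³, so Δρ ≈ 1.655 kg m⁻³.
N² = (g/ρ₀)·Δρ/Δz = g·(Δρ/ρ₀)/Δz = 9.8 × 1.6163 × 10⁻³ / 27 = 5.8666 × 10⁻⁴ s⁻².
N = √(5.8666 × 10⁻⁴) = 0.024221 rad s⁻¹ → T = 2π/N = 259.41 s = 4.3235 min ≈ 4.32 min.

4.32 min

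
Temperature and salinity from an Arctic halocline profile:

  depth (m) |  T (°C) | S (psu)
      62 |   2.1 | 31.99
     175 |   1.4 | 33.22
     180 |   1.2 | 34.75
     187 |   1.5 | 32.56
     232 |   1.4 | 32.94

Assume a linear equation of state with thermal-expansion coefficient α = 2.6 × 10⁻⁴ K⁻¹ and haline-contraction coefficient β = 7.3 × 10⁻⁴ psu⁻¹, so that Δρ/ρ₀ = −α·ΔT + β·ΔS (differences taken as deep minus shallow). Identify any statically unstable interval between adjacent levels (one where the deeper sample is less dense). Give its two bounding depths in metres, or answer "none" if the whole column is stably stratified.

180–187 m

Evaluate Δρ/ρ₀ = −αΔT + βΔS across each adjacent pair:
  62–175 m: −αΔT+βΔS = −(2.6 × 10⁻⁴)(-0.7)+(7.3 × 10⁻⁴)(+1.23) = 1.1 × 10⁻³ → stable
  175–180 m: −αΔT+βΔS = −(2.6 × 10⁻⁴)(-0.2)+(7.3 × 10⁻⁴)(+1.53) = 1.2 × 10⁻³ → stable
  180–187 m: −αΔT+βΔS = −(2.6 × 10⁻⁴)(+0.3)+(7.3 × 10⁻⁴)(-2.19) = -1.7 × 10⁻³ → UNSTABLE
  187–232 m: −αΔT+βΔS = −(2.6 × 10⁻⁴)(-0.1)+(7.3 × 10⁻⁴)(+0.38) = 3.0 × 10⁻⁴ → stable
The 180–187 m interval has Δρ < 0: lighter water underlies denser water.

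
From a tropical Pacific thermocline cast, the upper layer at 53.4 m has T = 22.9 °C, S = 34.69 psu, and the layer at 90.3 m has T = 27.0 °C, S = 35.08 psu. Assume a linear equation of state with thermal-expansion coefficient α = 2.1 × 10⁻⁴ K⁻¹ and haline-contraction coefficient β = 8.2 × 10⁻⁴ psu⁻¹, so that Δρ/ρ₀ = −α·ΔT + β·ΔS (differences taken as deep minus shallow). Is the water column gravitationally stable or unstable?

ΔT = 27.0 − 22.9 = +4.1 K and ΔS = 35.08 − 34.69 = +0.39 psu (deep − shallow).
−αΔT = -8.61 × 10⁻⁴; βΔS = 3.198 × 10⁻⁴; sum Δρ/ρ₀ = -5.412 × 10⁻⁴.
Δρ/ρ₀ < 0, so Δρ < 0: deeper water is lighter → statically unstable; the column would overturn.

unstable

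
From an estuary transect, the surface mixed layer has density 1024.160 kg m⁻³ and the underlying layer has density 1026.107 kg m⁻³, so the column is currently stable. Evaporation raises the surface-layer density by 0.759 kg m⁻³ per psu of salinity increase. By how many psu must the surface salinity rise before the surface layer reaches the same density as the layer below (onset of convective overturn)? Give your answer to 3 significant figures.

Density deficit of the surface layer: 1026.107 − 1024.160 = 1.947 kg m⁻³.
Required change = 1.947 / 0.759 = 2.57 psu.

2.57 psu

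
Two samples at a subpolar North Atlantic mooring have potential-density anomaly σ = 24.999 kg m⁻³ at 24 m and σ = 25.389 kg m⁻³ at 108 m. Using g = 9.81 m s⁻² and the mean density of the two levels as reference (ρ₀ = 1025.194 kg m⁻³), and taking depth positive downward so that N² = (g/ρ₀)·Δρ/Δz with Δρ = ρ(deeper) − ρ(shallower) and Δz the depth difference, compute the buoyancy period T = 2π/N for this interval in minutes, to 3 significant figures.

15.7 min

Δρ = 1025.389 − 1024.999 = 0.390 kg m⁻³ over Δz = 108 − 24 = 84 m.
N² = (9.81/1025.194) × (0.390/84) = 4.4427 × 10⁻⁵ s⁻².
N = √(4.4427 × 10⁻⁵) = 6.6654 × 10⁻³ rad s⁻¹, so T = 2π/N = 942.66 s = 15.711 min ≈ 15.7 min.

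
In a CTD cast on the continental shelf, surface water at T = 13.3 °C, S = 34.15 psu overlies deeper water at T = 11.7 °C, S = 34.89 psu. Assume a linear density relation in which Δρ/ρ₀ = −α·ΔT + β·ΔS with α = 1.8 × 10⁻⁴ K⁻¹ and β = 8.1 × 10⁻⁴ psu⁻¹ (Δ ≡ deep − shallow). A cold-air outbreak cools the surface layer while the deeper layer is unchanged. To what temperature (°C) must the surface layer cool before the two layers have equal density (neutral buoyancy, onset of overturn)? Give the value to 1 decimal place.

8.4 °C

Neutral buoyancy requires Δρ = 0, i.e. −α(T_deep − T_surf′) + β(S_deep − S_surf) = 0.
T_surf′ = T_deep − (β/α)·ΔS = 11.7 − (8.1 × 10⁻⁴/1.8 × 10⁻⁴)·(+0.74) = 8.370 °C.
Cooling required: 13.3 − (8.370) = 4.930 °C.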